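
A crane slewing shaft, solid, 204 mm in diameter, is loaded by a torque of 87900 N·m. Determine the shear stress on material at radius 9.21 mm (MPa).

4.76 MPa

J = πd⁴/32 = π(0.204)⁴/32 = 1.700×10^-4 m⁴.
Shear stress varies linearly with radius: τ = T·r/J = 87900 × 0.00921 / 1.700×10^-4 = 4.761×10^6 Pa.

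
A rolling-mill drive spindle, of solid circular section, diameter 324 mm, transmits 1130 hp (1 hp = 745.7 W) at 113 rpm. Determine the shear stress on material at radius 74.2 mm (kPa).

ω = 2π·113/60 = 11.83 rad/s, so T = P/ω = 1130×745.7 / 11.83 = 71210 N·m.
J = πd⁴/32 = π(0.324)⁴/32 = 1.082×10^-3 m⁴.
Shear stress varies linearly with radius: τ = T·r/J = 71210 × 0.0742 / 1.082×10^-3 = 4.884×10^6 Pa.

4880 kPa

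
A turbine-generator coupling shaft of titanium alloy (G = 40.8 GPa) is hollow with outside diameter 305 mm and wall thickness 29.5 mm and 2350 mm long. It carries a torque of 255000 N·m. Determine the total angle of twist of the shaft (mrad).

J = π(d_o⁴ − d_i⁴)/32 = π(0.305⁴ − 0.246⁴)/32 = 4.900×10^-4 m⁴.
θ = T·L/(G·J) = 255000 × 2.35 / (40.8×10⁹ × 4.900×10^-4) = 0.02997 rad.

30.0 mrad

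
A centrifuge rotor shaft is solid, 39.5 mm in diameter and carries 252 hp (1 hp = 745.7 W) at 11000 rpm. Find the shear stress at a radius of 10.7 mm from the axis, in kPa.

7300 kPa

ω = 2π·11000/60 = 1152 rad/s, so T = P/ω = 252×745.7 / 1152 = 163.1 N·m.
J = πd⁴/32 = π(0.0395)⁴/32 = 2.390×10^-7 m⁴.
Shear stress varies linearly with radius: τ = T·r/J = 163.1 × 0.0107 / 2.390×10^-7 = 7.304×10^6 Pa.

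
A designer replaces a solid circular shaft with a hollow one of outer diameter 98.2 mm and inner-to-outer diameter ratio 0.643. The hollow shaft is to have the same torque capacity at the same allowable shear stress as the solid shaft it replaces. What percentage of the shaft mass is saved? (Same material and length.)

Equal τ_max and T ⇒ the solid shaft needs d_s³ = d_o³(1−k⁴), so d_s = 98.2·(1−0.643⁴)^(1/3) = 92.25 mm.
Area ratio A_h/A_s = d_o²(1−k²)/d_s² = (1−k²)/(1−k⁴)^(2/3) = 0.6646.
Mass saving = 1 − 0.6646 = 33.5 %.

33.5 %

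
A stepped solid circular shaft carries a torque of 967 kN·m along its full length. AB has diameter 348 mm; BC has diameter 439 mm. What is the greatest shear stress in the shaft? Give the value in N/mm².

117 N/mm²

Under the same torque, τ_max = 16T/(πd³) is largest where d is smallest — segment AB (d = 348 mm).
τ_max = 16·967000/(π·(0.348)³) = 1.169×10^8 Pa.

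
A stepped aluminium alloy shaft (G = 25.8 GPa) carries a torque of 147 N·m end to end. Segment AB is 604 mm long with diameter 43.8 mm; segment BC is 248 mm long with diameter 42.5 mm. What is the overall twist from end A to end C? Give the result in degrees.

J_AB = π(0.0438)⁴/32 = 3.61×10^-7 m⁴; J_BC = π(0.0425)⁴/32 = 3.20×10^-7 m⁴.
θ = (T/G)·Σ L_i/J_i = (147.0/25.8×10⁹)·(0.604/3.61×10^-7 + 0.248/3.20×10^-7) = 0.01394 rad.

0.798°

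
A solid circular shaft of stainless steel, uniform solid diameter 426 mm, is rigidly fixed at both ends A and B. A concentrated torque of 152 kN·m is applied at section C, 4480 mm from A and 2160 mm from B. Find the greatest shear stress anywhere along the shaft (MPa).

6.76 MPa

With uniform GJ and both ends fixed, compatibility θ_AC = θ_CB gives T_A·a = T_B·b, together with T_A + T_B = T₀.
T_A = T₀·b/(a+b) = 152000·2160/6640 = 49450 N·m; T_B = 102600 N·m.
τ in each portion: τ_AC = 3.26×10^6 Pa, τ_CB = 6.76×10^6 Pa; maximum is in CB.
τ_max = T_CB·r/J = 102600·0.213/3.23×10^-3 = 6.756×10^6 Pa.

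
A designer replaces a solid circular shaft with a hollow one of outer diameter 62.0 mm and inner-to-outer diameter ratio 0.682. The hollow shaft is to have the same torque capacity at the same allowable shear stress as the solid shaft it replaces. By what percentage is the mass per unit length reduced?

Equal τ_max and T ⇒ the solid shaft needs d_s³ = d_o³(1−k⁴), so d_s = 62.0·(1−0.682⁴)^(1/3) = 57.16 mm.
Area ratio A_h/A_s = d_o²(1−k²)/d_s² = (1−k²)/(1−k⁴)^(2/3) = 0.6293.
Mass saving = 1 − 0.6293 = 37.1 %.

37.1 %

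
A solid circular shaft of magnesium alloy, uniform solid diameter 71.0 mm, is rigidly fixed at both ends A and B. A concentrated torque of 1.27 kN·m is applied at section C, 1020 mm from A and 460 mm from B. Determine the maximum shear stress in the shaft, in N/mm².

12.5 N/mm²

With uniform GJ and both ends fixed, compatibility θ_AC = θ_CB gives T_A·a = T_B·b, together with T_A + T_B = T₀.
T_A = T₀·b/(a+b) = 1270·460/1480 = 394.7 N·m; T_B = 875.3 N·m.
τ in each portion: τ_AC = 5.62×10^6 Pa, τ_CB = 1.25×10^7 Pa; maximum is in CB.
τ_max = T_CB·r/J = 875.3·0.0355/2.49×10^-6 = 1.245×10^7 Pa.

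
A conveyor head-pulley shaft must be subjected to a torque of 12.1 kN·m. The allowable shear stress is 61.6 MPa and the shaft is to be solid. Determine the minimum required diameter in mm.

100 mm

For a solid shaft τ_max = 16T/(πd³), so d = (16T/(π τ_allow))^(1/3) = (16·12100/(π·6.16×10^7))^(1/3) = 0.1000 m.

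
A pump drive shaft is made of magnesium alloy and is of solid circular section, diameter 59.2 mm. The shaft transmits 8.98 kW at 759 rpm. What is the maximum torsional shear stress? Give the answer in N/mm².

2.77 N/mm²

ω = 2π·759/60 = 79.48 rad/s, so T = P/ω = 8.98×10³ / 79.48 = 113.0 N·m.
J = πd⁴/32 = π(0.0592)⁴/32 = 1.206×10^-6 m⁴.
τ_max = T·r/J = 113.0 × 0.0296 / 1.206×10^-6 = 2.773×10^6 Pa.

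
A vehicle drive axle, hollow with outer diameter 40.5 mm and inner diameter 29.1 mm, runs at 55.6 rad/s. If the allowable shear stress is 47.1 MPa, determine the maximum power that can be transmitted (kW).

25.1 kW

J = π(d_o⁴ − d_i⁴)/32 = π(0.0405⁴ − 0.0291⁴)/32 = 1.937×10^-7 m⁴.
T_max = τ_allow·J/r = 4.71×10^7 × 1.937×10^-7 / 0.0203 = 450.6 N·m.
ω = 55.6 rad/s, so P_max = T_max·ω = 2.505×10^4 W.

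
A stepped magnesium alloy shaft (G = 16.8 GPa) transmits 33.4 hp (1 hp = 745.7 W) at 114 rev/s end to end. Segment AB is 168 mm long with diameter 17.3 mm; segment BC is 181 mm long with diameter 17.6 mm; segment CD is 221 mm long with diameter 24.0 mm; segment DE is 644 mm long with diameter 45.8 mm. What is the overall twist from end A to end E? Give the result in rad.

ω = 2π·114 = 716.3 rad/s, so T = P/ω = 33.4×745.7 / 716.3 = 34.77 N·m.
J_AB = π(0.0173)⁴/32 = 8.79×10^-9 m⁴; J_BC = π(0.0176)⁴/32 = 9.42×10^-9 m⁴; J_CD = π(0.0240)⁴/32 = 3.26×10^-8 m⁴; J_DE = π(0.0458)⁴/32 = 4.32×10^-7 m⁴.
θ = (T/G)·Σ L_i/J_i = (34.77/16.8×10⁹)·(0.168/8.79×10^-9 + 0.181/9.42×10^-9 + 0.221/3.26×10^-8 + 0.644/4.32×10^-7) = 0.09644 rad.

0.0964 rad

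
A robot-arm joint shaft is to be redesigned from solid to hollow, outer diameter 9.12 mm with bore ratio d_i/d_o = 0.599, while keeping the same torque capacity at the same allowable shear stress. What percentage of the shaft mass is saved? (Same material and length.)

Equal τ_max and T ⇒ the solid shaft needs d_s³ = d_o³(1−k⁴), so d_s = 9.12·(1−0.599⁴)^(1/3) = 8.711 mm.
Area ratio A_h/A_s = d_o²(1−k²)/d_s² = (1−k²)/(1−k⁴)^(2/3) = 0.7029.
Mass saving = 1 − 0.7029 = 29.7 %.

29.7 %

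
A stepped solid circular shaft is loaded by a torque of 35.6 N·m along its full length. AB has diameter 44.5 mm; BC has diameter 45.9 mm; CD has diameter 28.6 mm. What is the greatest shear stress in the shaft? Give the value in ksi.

Under the same torque, τ_max = 16T/(πd³) is largest where d is smallest — segment CD (d = 28.6 mm).
τ_max = 16·35.60/(π·(0.0286)³) = 7.750×10^6 Pa.

1.12 ksi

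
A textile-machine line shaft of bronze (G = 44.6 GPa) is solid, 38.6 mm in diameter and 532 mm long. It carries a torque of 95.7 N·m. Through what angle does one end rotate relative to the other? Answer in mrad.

J = πd⁴/32 = π(0.0386)⁴/32 = 2.179×10^-7 m⁴.
θ = T·L/(G·J) = 95.70 × 0.532 / (44.6×10⁹ × 2.179×10^-7) = 5.238×10^-3 rad.

5.24 mrad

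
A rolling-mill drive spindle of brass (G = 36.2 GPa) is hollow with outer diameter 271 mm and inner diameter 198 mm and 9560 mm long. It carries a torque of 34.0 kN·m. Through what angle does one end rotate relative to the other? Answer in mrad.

J = π(d_o⁴ − d_i⁴)/32 = π(0.271⁴ − 0.198⁴)/32 = 3.786×10^-4 m⁴.
θ = T·L/(G·J) = 34000 × 9.56 / (36.2×10⁹ × 3.786×10^-4) = 0.02371 rad.

23.7 mrad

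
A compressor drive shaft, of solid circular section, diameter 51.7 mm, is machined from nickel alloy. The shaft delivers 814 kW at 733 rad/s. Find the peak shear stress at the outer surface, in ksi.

5.94 ksi

ω = 733 rad/s, so T = P/ω = 814×10³ / 733.0 = 1111 N·m.
J = πd⁴/32 = π(0.0517)⁴/32 = 7.014×10^-7 m⁴.
τ_max = T·r/J = 1111 × 0.0259 / 7.014×10^-7 = 4.093×10^7 Pa.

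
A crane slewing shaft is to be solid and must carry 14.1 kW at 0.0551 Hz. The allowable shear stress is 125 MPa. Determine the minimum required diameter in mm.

118 mm

ω = 2π·0.0551 = 0.3462 rad/s, so T = P/ω = 14.1×10³ / 0.3462 = 40730 N·m.
For a solid shaft τ_max = 16T/(πd³), so d = (16T/(π τ_allow))^(1/3) = (16·40730/(π·1.25×10^8))^(1/3) = 0.1184 m.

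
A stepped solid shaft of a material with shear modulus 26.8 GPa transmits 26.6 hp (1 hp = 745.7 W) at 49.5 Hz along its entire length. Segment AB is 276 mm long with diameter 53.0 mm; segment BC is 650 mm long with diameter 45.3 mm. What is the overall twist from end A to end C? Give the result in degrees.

ω = 2π·49.5 = 311.0 rad/s, so T = P/ω = 26.6×745.7 / 311.0 = 63.78 N·m.
J_AB = π(0.0530)⁴/32 = 7.75×10^-7 m⁴; J_BC = π(0.0453)⁴/32 = 4.13×10^-7 m⁴.
θ = (T/G)·Σ L_i/J_i = (63.78/26.8×10⁹)·(0.276/7.75×10^-7 + 0.650/4.13×10^-7) = 4.589×10^-3 rad.

0.263°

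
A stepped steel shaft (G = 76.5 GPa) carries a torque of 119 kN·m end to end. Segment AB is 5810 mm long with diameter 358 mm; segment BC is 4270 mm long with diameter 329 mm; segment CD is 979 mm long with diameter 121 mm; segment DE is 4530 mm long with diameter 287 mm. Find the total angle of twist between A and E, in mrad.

94.3 mrad

J_AB = π(0.358)⁴/32 = 1.61×10^-3 m⁴; J_BC = π(0.329)⁴/32 = 1.15×10^-3 m⁴; J_CD = π(0.121)⁴/32 = 2.10×10^-5 m⁴; J_DE = π(0.287)⁴/32 = 6.66×10^-4 m⁴.
θ = (T/G)·Σ L_i/J_i = (119000/76.5×10⁹)·(5.81/1.61×10^-3 + 4.27/1.15×10^-3 + 0.979/2.10×10^-5 + 4.53/6.66×10^-4) = 0.09432 rad.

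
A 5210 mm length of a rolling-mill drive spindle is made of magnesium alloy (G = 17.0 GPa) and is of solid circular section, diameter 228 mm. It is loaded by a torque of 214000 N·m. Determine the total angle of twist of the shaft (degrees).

J = πd⁴/32 = π(0.228)⁴/32 = 2.653×10^-4 m⁴.
θ = T·L/(G·J) = 214000 × 5.21 / (17.0×10⁹ × 2.653×10^-4) = 0.2472 rad.

14.2°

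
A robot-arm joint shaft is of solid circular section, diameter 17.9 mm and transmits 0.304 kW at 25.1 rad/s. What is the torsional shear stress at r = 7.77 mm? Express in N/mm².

9.34 N/mm²

ω = 25.1 rad/s, so T = P/ω = 0.304×10³ / 25.10 = 12.11 N·m.
J = πd⁴/32 = π(0.0179)⁴/32 = 1.008×10^-8 m⁴.
Shear stress varies linearly with radius: τ = T·r/J = 12.11 × 0.00777 / 1.008×10^-8 = 9.337×10^6 Pa.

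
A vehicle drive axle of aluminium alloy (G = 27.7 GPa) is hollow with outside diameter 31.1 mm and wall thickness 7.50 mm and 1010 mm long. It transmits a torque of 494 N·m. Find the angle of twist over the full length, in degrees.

J = π(d_o⁴ − d_i⁴)/32 = π(0.0311⁴ − 0.0161⁴)/32 = 8.525×10^-8 m⁴.
θ = T·L/(G·J) = 494.0 × 1.01 / (27.7×10⁹ × 8.525×10^-8) = 0.2113 rad.

12.1°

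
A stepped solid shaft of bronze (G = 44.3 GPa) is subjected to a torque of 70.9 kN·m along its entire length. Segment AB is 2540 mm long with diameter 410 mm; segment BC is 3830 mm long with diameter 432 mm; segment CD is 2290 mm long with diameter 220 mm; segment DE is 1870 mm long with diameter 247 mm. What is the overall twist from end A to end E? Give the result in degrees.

1.57°

J_AB = π(0.410)⁴/32 = 2.77×10^-3 m⁴; J_BC = π(0.432)⁴/32 = 3.42×10^-3 m⁴; J_CD = π(0.220)⁴/32 = 2.30×10^-4 m⁴; J_DE = π(0.247)⁴/32 = 3.65×10^-4 m⁴.
θ = (T/G)·Σ L_i/J_i = (70900/44.3×10⁹)·(2.54/2.77×10^-3 + 3.83/3.42×10^-3 + 2.29/2.30×10^-4 + 1.87/3.65×10^-4) = 0.02738 rad.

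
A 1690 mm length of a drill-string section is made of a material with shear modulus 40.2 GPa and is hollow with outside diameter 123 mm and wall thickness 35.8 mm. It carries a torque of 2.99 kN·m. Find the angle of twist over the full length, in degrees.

0.331°

J = π(d_o⁴ − d_i⁴)/32 = π(0.123⁴ − 0.0514⁴)/32 = 2.179×10^-5 m⁴.
θ = T·L/(G·J) = 2990 × 1.69 / (40.2×10⁹ × 2.179×10^-5) = 5.770×10^-3 rad.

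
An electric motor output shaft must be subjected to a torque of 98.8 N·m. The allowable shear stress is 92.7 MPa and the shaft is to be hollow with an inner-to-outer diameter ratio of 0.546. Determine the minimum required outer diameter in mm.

18.1 mm

For a hollow shaft with d_i/d_o = 0.546: τ_max = 16T/(π d_o³ (1−k⁴)), so d_o = [16T/(π τ_allow (1−k⁴))]^(1/3) = [16·98.80/(π·9.27×10^7·0.9111)]^(1/3) = 0.01813 m.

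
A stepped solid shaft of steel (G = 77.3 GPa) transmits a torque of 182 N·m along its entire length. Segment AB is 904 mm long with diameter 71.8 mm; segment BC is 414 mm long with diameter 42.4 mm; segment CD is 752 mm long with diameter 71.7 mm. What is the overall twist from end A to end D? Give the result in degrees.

J_AB = π(0.0718)⁴/32 = 2.61×10^-6 m⁴; J_BC = π(0.0424)⁴/32 = 3.17×10^-7 m⁴; J_CD = π(0.0717)⁴/32 = 2.59×10^-6 m⁴.
θ = (T/G)·Σ L_i/J_i = (182.0/77.3×10⁹)·(0.904/2.61×10^-6 + 0.414/3.17×10^-7 + 0.752/2.59×10^-6) = 4.570×10^-3 rad.

0.262°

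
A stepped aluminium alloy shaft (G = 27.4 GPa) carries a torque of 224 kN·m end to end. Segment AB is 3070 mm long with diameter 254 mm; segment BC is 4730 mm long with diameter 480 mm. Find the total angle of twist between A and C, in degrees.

3.94°

J_AB = π(0.254)⁴/32 = 4.09×10^-4 m⁴; J_BC = π(0.480)⁴/32 = 5.21×10^-3 m⁴.
θ = (T/G)·Σ L_i/J_i = (224000/27.4×10⁹)·(3.07/4.09×10^-4 + 4.73/5.21×10^-3) = 0.06884 rad.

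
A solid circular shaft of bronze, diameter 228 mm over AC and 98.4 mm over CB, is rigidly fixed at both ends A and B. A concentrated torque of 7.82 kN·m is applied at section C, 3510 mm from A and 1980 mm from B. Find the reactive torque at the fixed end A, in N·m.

7370 N·m

Compatibility: T_A·a/J_AC = T_B·b/J_CB with T_A + T_B = T₀.
J_AC = 2.65×10^-4 m⁴, J_CB = 9.20×10^-6 m⁴, so T_A = T₀·(J_AC/a)/((J_AC/a)+(J_CB/b)) = 7367 N·m, T_B = 453.1 N·m.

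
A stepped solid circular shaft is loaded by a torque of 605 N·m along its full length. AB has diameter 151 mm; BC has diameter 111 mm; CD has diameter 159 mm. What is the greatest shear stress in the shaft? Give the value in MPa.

Under the same torque, τ_max = 16T/(πd³) is largest where d is smallest — segment BC (d = 111 mm).
τ_max = 16·605.0/(π·(0.111)³) = 2.253×10^6 Pa.

2.25 MPa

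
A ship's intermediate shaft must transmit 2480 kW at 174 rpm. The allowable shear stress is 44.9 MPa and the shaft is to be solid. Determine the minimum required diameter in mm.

249 mm

ω = 2π·174/60 = 18.22 rad/s, so T = P/ω = 2480×10³ / 18.22 = 136100 N·m.
For a solid shaft τ_max = 16T/(πd³), so d = (16T/(π τ_allow))^(1/3) = (16·136100/(π·4.49×10^7))^(1/3) = 0.2490 m.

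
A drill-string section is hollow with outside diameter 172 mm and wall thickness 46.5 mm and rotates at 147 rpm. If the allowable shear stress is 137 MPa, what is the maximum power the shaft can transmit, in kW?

2010 kW

J = π(d_o⁴ − d_i⁴)/32 = π(0.172⁴ − 0.0790⁴)/32 = 8.210×10^-5 m⁴.
T_max = τ_allow·J/r = 1.37×10^8 × 8.210×10^-5 / 0.0860 = 130800 N·m.
ω = 2π·147/60 = 15.39 rad/s, so P_max = T_max·ω = 2.013×10^6 W.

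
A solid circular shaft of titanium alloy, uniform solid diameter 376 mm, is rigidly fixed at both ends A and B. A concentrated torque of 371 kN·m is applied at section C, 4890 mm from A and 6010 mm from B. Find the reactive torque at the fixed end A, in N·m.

With uniform GJ and both ends fixed, compatibility θ_AC = θ_CB gives T_A·a = T_B·b, together with T_A + T_B = T₀.
T_A = T₀·b/(a+b) = 371000·6010/10900 = 204600 N·m; T_B = 166400 N·m.

205000 N·m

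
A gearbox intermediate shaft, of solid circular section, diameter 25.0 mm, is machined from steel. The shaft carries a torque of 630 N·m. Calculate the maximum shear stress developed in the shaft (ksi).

29.8 ksi

J = πd⁴/32 = π(0.0250)⁴/32 = 3.835×10^-8 m⁴.
τ_max = T·r/J = 630.0 × 0.0125 / 3.835×10^-8 = 2.053×10^8 Pa.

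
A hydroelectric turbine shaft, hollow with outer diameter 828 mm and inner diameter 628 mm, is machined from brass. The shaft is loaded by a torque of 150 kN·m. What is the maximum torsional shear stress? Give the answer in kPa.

2010 kPa

J = π(d_o⁴ − d_i⁴)/32 = π(0.828⁴ − 0.628⁴)/32 = 0.03087 m⁴.
τ_max = T·r/J = 150000 × 0.414 / 0.03087 = 2.011×10^6 Pa.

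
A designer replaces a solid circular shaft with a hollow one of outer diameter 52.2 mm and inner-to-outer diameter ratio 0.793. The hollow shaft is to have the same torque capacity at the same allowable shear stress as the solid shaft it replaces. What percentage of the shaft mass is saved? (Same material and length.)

48.1 %

Equal τ_max and T ⇒ the solid shaft needs d_s³ = d_o³(1−k⁴), so d_s = 52.2·(1−0.793⁴)^(1/3) = 44.14 mm.
Area ratio A_h/A_s = d_o²(1−k²)/d_s² = (1−k²)/(1−k⁴)^(2/3) = 0.5191.
Mass saving = 1 − 0.5191 = 48.1 %.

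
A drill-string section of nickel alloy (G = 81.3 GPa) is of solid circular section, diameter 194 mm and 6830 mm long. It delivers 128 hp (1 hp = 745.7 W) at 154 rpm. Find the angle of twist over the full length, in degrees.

ω = 2π·154/60 = 16.13 rad/s, so T = P/ω = 128×745.7 / 16.13 = 5919 N·m.
J = πd⁴/32 = π(0.194)⁴/32 = 1.391×10^-4 m⁴.
θ = T·L/(G·J) = 5919 × 6.83 / (81.3×10⁹ × 1.391×10^-4) = 3.576×10^-3 rad.

0.205°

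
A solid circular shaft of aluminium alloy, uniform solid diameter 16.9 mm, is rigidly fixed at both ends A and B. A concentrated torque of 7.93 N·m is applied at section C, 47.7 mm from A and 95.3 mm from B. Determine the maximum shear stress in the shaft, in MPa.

With uniform GJ and both ends fixed, compatibility θ_AC = θ_CB gives T_A·a = T_B·b, together with T_A + T_B = T₀.
T_A = T₀·b/(a+b) = 7.930·95.3/143.0 = 5.285 N·m; T_B = 2.645 N·m.
τ in each portion: τ_AC = 5.58×10^6 Pa, τ_CB = 2.79×10^6 Pa; maximum is in AC.
τ_max = T_AC·r/J = 5.285·0.00845/8.01×10^-9 = 5.576×10^6 Pa.

5.58 MPa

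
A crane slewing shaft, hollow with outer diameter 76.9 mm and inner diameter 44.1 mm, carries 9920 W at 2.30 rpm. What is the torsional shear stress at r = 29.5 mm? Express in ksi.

ω = 2π·2.30/60 = 0.2409 rad/s, so T = P/ω = 9920 / 0.2409 = 41190 N·m.
J = π(d_o⁴ − d_i⁴)/32 = π(0.0769⁴ − 0.0441⁴)/32 = 3.062×10^-6 m⁴.
Shear stress varies linearly with radius: τ = T·r/J = 41190 × 0.0295 / 3.062×10^-6 = 3.968×10^8 Pa.

57.6 ksi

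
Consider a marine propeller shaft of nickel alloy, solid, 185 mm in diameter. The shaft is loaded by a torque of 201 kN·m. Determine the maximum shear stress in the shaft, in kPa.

J = πd⁴/32 = π(0.185)⁴/32 = 1.150×10^-4 m⁴.
τ_max = T·r/J = 201000 × 0.0925 / 1.150×10^-4 = 1.617×10^8 Pa.

162000 kPa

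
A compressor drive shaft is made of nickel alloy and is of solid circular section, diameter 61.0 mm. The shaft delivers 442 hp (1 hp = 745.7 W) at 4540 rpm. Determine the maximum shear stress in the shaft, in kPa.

15600 kPa

ω = 2π·4540/60 = 475.4 rad/s, so T = P/ω = 442×745.7 / 475.4 = 693.3 N·m.
J = πd⁴/32 = π(0.0610)⁴/32 = 1.359×10^-6 m⁴.
τ_max = T·r/J = 693.3 × 0.0305 / 1.359×10^-6 = 1.556×10^7 Pa.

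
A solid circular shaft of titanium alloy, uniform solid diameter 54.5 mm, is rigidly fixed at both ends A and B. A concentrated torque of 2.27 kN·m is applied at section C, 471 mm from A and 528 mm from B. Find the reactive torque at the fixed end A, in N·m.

With uniform GJ and both ends fixed, compatibility θ_AC = θ_CB gives T_A·a = T_B·b, together with T_A + T_B = T₀.
T_A = T₀·b/(a+b) = 2270·528/999.0 = 1200 N·m; T_B = 1070 N·m.

1200 N·m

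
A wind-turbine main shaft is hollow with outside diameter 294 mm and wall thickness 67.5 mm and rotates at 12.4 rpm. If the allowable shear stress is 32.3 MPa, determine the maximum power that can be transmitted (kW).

191 kW

J = π(d_o⁴ − d_i⁴)/32 = π(0.294⁴ − 0.159⁴)/32 = 6.707×10^-4 m⁴.
T_max = τ_allow·J/r = 3.23×10^7 × 6.707×10^-4 / 0.147 = 147400 N·m.
ω = 2π·12.4/60 = 1.299 rad/s, so P_max = T_max·ω = 1.914×10^5 W.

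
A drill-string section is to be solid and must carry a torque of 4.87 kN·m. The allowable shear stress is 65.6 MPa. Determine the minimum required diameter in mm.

72.3 mm

For a solid shaft τ_max = 16T/(πd³), so d = (16T/(π τ_allow))^(1/3) = (16·4870/(π·6.56×10^7))^(1/3) = 0.07231 m.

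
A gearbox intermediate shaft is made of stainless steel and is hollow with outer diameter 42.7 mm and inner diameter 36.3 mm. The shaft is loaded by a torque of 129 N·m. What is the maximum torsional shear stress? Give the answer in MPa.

17.7 MPa

J = π(d_o⁴ − d_i⁴)/32 = π(0.0427⁴ − 0.0363⁴)/32 = 1.559×10^-7 m⁴.
τ_max = T·r/J = 129.0 × 0.0214 / 1.559×10^-7 = 1.767×10^7 Pa.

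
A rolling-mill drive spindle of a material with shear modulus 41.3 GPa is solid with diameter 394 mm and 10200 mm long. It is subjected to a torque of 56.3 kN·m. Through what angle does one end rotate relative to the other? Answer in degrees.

0.337°

J = πd⁴/32 = π(0.394)⁴/32 = 2.366×10^-3 m⁴.
θ = T·L/(G·J) = 56300 × 10.2 / (41.3×10⁹ × 2.366×10^-3) = 5.877×10^-3 rad.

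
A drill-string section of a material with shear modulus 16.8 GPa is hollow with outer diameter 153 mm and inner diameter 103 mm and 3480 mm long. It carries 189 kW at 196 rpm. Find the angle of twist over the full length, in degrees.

ω = 2π·196/60 = 20.53 rad/s, so T = P/ω = 189×10³ / 20.53 = 9208 N·m.
J = π(d_o⁴ − d_i⁴)/32 = π(0.153⁴ − 0.103⁴)/32 = 4.275×10^-5 m⁴.
θ = T·L/(G·J) = 9208 × 3.48 / (16.8×10⁹ × 4.275×10^-5) = 0.04462 rad.

2.56°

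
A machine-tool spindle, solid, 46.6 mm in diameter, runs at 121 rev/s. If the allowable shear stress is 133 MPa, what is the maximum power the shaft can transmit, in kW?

J = πd⁴/32 = π(0.0466)⁴/32 = 4.630×10^-7 m⁴.
T_max = τ_allow·J/r = 1.33×10^8 × 4.630×10^-7 / 0.0233 = 2643 N·m.
ω = 2π·121 = 760.3 rad/s, so P_max = T_max·ω = 2.009×10^6 W.

2010 kW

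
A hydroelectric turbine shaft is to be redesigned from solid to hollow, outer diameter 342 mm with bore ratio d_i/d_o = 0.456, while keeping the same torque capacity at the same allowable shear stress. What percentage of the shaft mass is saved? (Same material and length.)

18.4 %

Equal τ_max and T ⇒ the solid shaft needs d_s³ = d_o³(1−k⁴), so d_s = 342·(1−0.456⁴)^(1/3) = 337.0 mm.
Area ratio A_h/A_s = d_o²(1−k²)/d_s² = (1−k²)/(1−k⁴)^(2/3) = 0.8158.
Mass saving = 1 − 0.8158 = 18.4 %.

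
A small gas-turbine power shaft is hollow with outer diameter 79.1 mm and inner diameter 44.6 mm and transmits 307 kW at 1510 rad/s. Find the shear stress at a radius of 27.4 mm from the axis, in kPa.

ω = 1510 rad/s, so T = P/ω = 307×10³ / 1510 = 203.3 N·m.
J = π(d_o⁴ − d_i⁴)/32 = π(0.0791⁴ − 0.0446⁴)/32 = 3.455×10^-6 m⁴.
Shear stress varies linearly with radius: τ = T·r/J = 203.3 × 0.0274 / 3.455×10^-6 = 1.612×10^6 Pa.

1610 kPa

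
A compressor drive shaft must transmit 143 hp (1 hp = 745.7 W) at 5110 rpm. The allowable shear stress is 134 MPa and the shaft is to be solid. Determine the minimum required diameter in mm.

19.6 mm

ω = 2π·5110/60 = 535.1 rad/s, so T = P/ω = 143×745.7 / 535.1 = 199.3 N·m.
For a solid shaft τ_max = 16T/(πd³), so d = (16T/(π τ_allow))^(1/3) = (16·199.3/(π·1.34×10^8))^(1/3) = 0.01964 m.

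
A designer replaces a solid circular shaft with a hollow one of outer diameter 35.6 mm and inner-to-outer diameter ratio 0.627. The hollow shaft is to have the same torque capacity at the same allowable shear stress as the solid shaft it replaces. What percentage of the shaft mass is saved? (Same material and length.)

32.1 %

Equal τ_max and T ⇒ the solid shaft needs d_s³ = d_o³(1−k⁴), so d_s = 35.6·(1−0.627⁴)^(1/3) = 33.66 mm.
Area ratio A_h/A_s = d_o²(1−k²)/d_s² = (1−k²)/(1−k⁴)^(2/3) = 0.6787.
Mass saving = 1 − 0.6787 = 32.1 %.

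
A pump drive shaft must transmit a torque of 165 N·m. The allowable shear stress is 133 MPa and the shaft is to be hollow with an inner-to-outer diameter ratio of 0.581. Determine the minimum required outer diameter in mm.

For a hollow shaft with d_i/d_o = 0.581: τ_max = 16T/(π d_o³ (1−k⁴)), so d_o = [16T/(π τ_allow (1−k⁴))]^(1/3) = [16·165.0/(π·1.33×10^8·0.8861)]^(1/3) = 0.01925 m.

19.2 mm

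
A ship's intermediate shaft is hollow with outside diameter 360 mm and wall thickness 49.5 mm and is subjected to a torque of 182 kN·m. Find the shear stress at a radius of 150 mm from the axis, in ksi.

3.32 ksi

J = π(d_o⁴ − d_i⁴)/32 = π(0.360⁴ − 0.261⁴)/32 = 1.193×10^-3 m⁴.
Shear stress varies linearly with radius: τ = T·r/J = 182000 × 0.150 / 1.193×10^-3 = 2.288×10^7 Pa.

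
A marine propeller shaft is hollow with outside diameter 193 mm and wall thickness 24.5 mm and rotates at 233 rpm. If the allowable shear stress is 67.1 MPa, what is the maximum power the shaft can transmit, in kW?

1590 kW

J = π(d_o⁴ − d_i⁴)/32 = π(0.193⁴ − 0.144⁴)/32 = 9.400×10^-5 m⁴.
T_max = τ_allow·J/r = 6.71×10^7 × 9.400×10^-5 / 0.0965 = 65360 N·m.
ω = 2π·233/60 = 24.40 rad/s, so P_max = T_max·ω = 1.595×10^6 W.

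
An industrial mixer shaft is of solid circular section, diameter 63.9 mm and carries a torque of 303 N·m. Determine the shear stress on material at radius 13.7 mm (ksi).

J = πd⁴/32 = π(0.0639)⁴/32 = 1.637×10^-6 m⁴.
Shear stress varies linearly with radius: τ = T·r/J = 303.0 × 0.0137 / 1.637×10^-6 = 2.536×10^6 Pa.

0.368 ksi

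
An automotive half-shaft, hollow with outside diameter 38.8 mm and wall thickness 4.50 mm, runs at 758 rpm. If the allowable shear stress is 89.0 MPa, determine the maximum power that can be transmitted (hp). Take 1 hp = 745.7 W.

70.8 hp

J = π(d_o⁴ − d_i⁴)/32 = π(0.0388⁴ − 0.0298⁴)/32 = 1.451×10^-7 m⁴.
T_max = τ_allow·J/r = 8.90×10^7 × 1.451×10^-7 / 0.0194 = 665.6 N·m.
ω = 2π·758/60 = 79.38 rad/s, so P_max = T_max·ω = 5.283×10^4 W.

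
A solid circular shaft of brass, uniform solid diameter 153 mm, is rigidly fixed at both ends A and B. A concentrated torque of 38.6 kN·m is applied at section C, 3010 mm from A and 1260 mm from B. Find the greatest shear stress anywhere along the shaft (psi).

5610 psi

With uniform GJ and both ends fixed, compatibility θ_AC = θ_CB gives T_A·a = T_B·b, together with T_A + T_B = T₀.
T_A = T₀·b/(a+b) = 38600·1260/4270 = 11390 N·m; T_B = 27210 N·m.
τ in each portion: τ_AC = 1.62×10^7 Pa, τ_CB = 3.87×10^7 Pa; maximum is in CB.
τ_max = T_CB·r/J = 27210·0.0765/5.38×10^-5 = 3.869×10^7 Pa.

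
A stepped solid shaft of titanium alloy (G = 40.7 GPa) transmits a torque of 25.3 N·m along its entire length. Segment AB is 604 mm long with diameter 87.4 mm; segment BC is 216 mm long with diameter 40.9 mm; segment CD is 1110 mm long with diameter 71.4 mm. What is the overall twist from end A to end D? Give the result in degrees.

0.0473°

J_AB = π(0.0874)⁴/32 = 5.73×10^-6 m⁴; J_BC = π(0.0409)⁴/32 = 2.75×10^-7 m⁴; J_CD = π(0.0714)⁴/32 = 2.55×10^-6 m⁴.
θ = (T/G)·Σ L_i/J_i = (25.30/40.7×10⁹)·(0.604/5.73×10^-6 + 0.216/2.75×10^-7 + 1.11/2.55×10^-6) = 8.247×10^-4 rad.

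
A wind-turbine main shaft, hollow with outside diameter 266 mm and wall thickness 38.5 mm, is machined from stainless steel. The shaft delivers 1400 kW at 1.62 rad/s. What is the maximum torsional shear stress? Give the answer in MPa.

ω = 1.62 rad/s, so T = P/ω = 1400×10³ / 1.620 = 864200 N·m.
J = π(d_o⁴ − d_i⁴)/32 = π(0.266⁴ − 0.189⁴)/32 = 3.662×10^-4 m⁴.
τ_max = T·r/J = 864200 × 0.133 / 3.662×10^-4 = 3.138×10^8 Pa.

314 MPa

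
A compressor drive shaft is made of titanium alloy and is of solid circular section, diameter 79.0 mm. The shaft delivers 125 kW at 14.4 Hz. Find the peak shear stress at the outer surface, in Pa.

ω = 2π·14.4 = 90.48 rad/s, so T = P/ω = 125×10³ / 90.48 = 1382 N·m.
J = πd⁴/32 = π(0.0790)⁴/32 = 3.824×10^-6 m⁴.
τ_max = T·r/J = 1382 × 0.0395 / 3.824×10^-6 = 1.427×10^7 Pa.

1.43e7 Pa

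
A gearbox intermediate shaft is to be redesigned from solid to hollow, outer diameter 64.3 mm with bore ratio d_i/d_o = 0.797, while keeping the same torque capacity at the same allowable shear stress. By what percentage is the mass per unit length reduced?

48.5 %

Equal τ_max and T ⇒ the solid shaft needs d_s³ = d_o³(1−k⁴), so d_s = 64.3·(1−0.797⁴)^(1/3) = 54.13 mm.
Area ratio A_h/A_s = d_o²(1−k²)/d_s² = (1−k²)/(1−k⁴)^(2/3) = 0.5148.
Mass saving = 1 − 0.5148 = 48.5 %.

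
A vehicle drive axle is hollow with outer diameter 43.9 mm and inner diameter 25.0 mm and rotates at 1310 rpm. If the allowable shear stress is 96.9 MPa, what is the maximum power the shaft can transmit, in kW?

J = π(d_o⁴ − d_i⁴)/32 = π(0.0439⁴ − 0.0250⁴)/32 = 3.263×10^-7 m⁴.
T_max = τ_allow·J/r = 9.69×10^7 × 3.263×10^-7 / 0.0220 = 1440 N·m.
ω = 2π·1310/60 = 137.2 rad/s, so P_max = T_max·ω = 1.976×10^5 W.

198 kW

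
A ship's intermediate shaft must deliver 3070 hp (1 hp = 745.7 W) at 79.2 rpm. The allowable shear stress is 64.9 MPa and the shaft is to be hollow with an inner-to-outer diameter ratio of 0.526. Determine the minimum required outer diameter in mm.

ω = 2π·79.2/60 = 8.294 rad/s, so T = P/ω = 3070×745.7 / 8.294 = 276000 N·m.
For a hollow shaft with d_i/d_o = 0.526: τ_max = 16T/(π d_o³ (1−k⁴)), so d_o = [16T/(π τ_allow (1−k⁴))]^(1/3) = [16·276000/(π·6.49×10^7·0.9235)]^(1/3) = 0.2863 m.

286 mm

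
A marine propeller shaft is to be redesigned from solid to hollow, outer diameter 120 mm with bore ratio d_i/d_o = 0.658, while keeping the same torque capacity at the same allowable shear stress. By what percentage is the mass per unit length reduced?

Equal τ_max and T ⇒ the solid shaft needs d_s³ = d_o³(1−k⁴), so d_s = 120·(1−0.658⁴)^(1/3) = 112.0 mm.
Area ratio A_h/A_s = d_o²(1−k²)/d_s² = (1−k²)/(1−k⁴)^(2/3) = 0.6512.
Mass saving = 1 − 0.6512 = 34.9 %.

34.9 %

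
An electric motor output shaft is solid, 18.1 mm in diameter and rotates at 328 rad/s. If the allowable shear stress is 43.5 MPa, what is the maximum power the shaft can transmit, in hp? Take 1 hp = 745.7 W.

J = πd⁴/32 = π(0.0181)⁴/32 = 1.054×10^-8 m⁴.
T_max = τ_allow·J/r = 4.35×10^7 × 1.054×10^-8 / 0.00905 = 50.65 N·m.
ω = 328 rad/s, so P_max = T_max·ω = 1.661×10^4 W.

22.3 hp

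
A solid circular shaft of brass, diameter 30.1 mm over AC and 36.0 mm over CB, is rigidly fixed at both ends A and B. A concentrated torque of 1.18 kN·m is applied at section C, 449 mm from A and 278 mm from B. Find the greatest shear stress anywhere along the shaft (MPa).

98.9 MPa

Compatibility: T_A·a/J_AC = T_B·b/J_CB with T_A + T_B = T₀.
J_AC = 8.06×10^-8 m⁴, J_CB = 1.65×10^-7 m⁴, so T_A = T₀·(J_AC/a)/((J_AC/a)+(J_CB/b)) = 274.1 N·m, T_B = 905.9 N·m.
τ in each portion: τ_AC = 5.12×10^7 Pa, τ_CB = 9.89×10^7 Pa; maximum is in CB.
τ_max = T_CB·r/J = 905.9·0.0180/1.65×10^-7 = 9.889×10^7 Pa.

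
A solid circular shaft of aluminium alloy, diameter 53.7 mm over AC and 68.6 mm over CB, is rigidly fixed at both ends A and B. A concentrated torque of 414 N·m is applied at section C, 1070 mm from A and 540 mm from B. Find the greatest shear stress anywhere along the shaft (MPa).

Compatibility: T_A·a/J_AC = T_B·b/J_CB with T_A + T_B = T₀.
J_AC = 8.16×10^-7 m⁴, J_CB = 2.17×10^-6 m⁴, so T_A = T₀·(J_AC/a)/((J_AC/a)+(J_CB/b)) = 65.95 N·m, T_B = 348.0 N·m.
τ in each portion: τ_AC = 2.17×10^6 Pa, τ_CB = 5.49×10^6 Pa; maximum is in CB.
τ_max = T_CB·r/J = 348.0·0.0343/2.17×10^-6 = 5.491×10^6 Pa.

5.49 MPa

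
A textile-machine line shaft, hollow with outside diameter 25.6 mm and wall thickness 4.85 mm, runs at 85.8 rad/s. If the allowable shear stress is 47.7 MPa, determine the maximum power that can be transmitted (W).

11500 W

J = π(d_o⁴ − d_i⁴)/32 = π(0.0256⁴ − 0.0159⁴)/32 = 3.589×10^-8 m⁴.
T_max = τ_allow·J/r = 4.77×10^7 × 3.589×10^-8 / 0.0128 = 133.8 N·m.
ω = 85.8 rad/s, so P_max = T_max·ω = 1.148×10^4 W.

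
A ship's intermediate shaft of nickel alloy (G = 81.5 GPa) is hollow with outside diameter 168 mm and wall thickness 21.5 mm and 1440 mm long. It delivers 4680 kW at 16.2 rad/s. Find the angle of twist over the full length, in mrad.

94.1 mrad

ω = 16.2 rad/s, so T = P/ω = 4680×10³ / 16.20 = 288900 N·m.
J = π(d_o⁴ − d_i⁴)/32 = π(0.168⁴ − 0.125⁴)/32 = 5.424×10^-5 m⁴.
θ = T·L/(G·J) = 288900 × 1.44 / (81.5×10⁹ × 5.424×10^-5) = 0.09411 rad.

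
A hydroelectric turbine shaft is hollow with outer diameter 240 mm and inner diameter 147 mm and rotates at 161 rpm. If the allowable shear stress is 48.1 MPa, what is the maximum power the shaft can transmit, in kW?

J = π(d_o⁴ − d_i⁴)/32 = π(0.240⁴ − 0.147⁴)/32 = 2.799×10^-4 m⁴.
T_max = τ_allow·J/r = 4.81×10^7 × 2.799×10^-4 / 0.120 = 112200 N·m.
ω = 2π·161/60 = 16.86 rad/s, so P_max = T_max·ω = 1.891×10^6 W.

1890 kW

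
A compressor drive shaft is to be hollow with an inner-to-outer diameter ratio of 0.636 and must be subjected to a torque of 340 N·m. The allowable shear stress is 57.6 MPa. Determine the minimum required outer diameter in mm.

33.0 mm

For a hollow shaft with d_i/d_o = 0.636: τ_max = 16T/(π d_o³ (1−k⁴)), so d_o = [16T/(π τ_allow (1−k⁴))]^(1/3) = [16·340.0/(π·5.76×10^7·0.8364)]^(1/3) = 0.03300 m.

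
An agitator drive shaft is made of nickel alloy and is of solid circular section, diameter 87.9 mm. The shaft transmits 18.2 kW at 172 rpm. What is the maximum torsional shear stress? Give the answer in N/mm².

7.58 N/mm²

ω = 2π·172/60 = 18.01 rad/s, so T = P/ω = 18.2×10³ / 18.01 = 1010 N·m.
J = πd⁴/32 = π(0.0879)⁴/32 = 5.861×10^-6 m⁴.
τ_max = T·r/J = 1010 × 0.0440 / 5.861×10^-6 = 7.577×10^6 Pa.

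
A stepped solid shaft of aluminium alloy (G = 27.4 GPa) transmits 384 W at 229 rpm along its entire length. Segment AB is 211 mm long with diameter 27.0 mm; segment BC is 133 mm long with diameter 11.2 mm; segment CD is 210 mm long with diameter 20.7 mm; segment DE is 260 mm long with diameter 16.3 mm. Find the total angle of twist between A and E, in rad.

0.0814 rad

ω = 2π·229/60 = 23.98 rad/s, so T = P/ω = 384 / 23.98 = 16.01 N·m.
J_AB = π(0.0270)⁴/32 = 5.22×10^-8 m⁴; J_BC = π(0.0112)⁴/32 = 1.54×10^-9 m⁴; J_CD = π(0.0207)⁴/32 = 1.80×10^-8 m⁴; J_DE = π(0.0163)⁴/32 = 6.93×10^-9 m⁴.
θ = (T/G)·Σ L_i/J_i = (16.01/27.4×10⁹)·(0.211/5.22×10^-8 + 0.133/1.54×10^-9 + 0.210/1.80×10^-8 + 0.260/6.93×10^-9) = 0.08141 rad.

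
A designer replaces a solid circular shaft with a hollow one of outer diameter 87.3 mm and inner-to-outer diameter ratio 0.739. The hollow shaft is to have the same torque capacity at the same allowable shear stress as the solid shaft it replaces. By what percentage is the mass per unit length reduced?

42.5 %

Equal τ_max and T ⇒ the solid shaft needs d_s³ = d_o³(1−k⁴), so d_s = 87.3·(1−0.739⁴)^(1/3) = 77.58 mm.
Area ratio A_h/A_s = d_o²(1−k²)/d_s² = (1−k²)/(1−k⁴)^(2/3) = 0.5748.
Mass saving = 1 − 0.5748 = 42.5 %.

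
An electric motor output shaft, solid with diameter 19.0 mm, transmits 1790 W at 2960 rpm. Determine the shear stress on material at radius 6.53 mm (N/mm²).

ω = 2π·2960/60 = 310.0 rad/s, so T = P/ω = 1790 / 310.0 = 5.775 N·m.
J = πd⁴/32 = π(0.0190)⁴/32 = 1.279×10^-8 m⁴.
Shear stress varies linearly with radius: τ = T·r/J = 5.775 × 0.00653 / 1.279×10^-8 = 2.947×10^6 Pa.

2.95 N/mm²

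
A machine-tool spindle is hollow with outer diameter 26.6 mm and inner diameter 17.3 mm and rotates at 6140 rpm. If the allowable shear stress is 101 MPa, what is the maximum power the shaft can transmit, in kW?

J = π(d_o⁴ − d_i⁴)/32 = π(0.0266⁴ − 0.0173⁴)/32 = 4.036×10^-8 m⁴.
T_max = τ_allow·J/r = 1.01×10^8 × 4.036×10^-8 / 0.0133 = 306.5 N·m.
ω = 2π·6140/60 = 643.0 rad/s, so P_max = T_max·ω = 1.971×10^5 W.

197 kW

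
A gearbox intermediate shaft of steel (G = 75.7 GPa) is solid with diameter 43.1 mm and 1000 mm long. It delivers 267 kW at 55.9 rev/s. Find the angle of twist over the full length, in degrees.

ω = 2π·55.9 = 351.2 rad/s, so T = P/ω = 267×10³ / 351.2 = 760.2 N·m.
J = πd⁴/32 = π(0.0431)⁴/32 = 3.388×10^-7 m⁴.
θ = T·L/(G·J) = 760.2 × 1.00 / (75.7×10⁹ × 3.388×10^-7) = 0.02964 rad.

1.70°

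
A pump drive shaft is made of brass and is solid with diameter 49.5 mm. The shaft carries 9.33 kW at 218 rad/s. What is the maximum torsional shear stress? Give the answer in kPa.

1800 kPa

ω = 218 rad/s, so T = P/ω = 9.33×10³ / 218.0 = 42.80 N·m.
J = πd⁴/32 = π(0.0495)⁴/32 = 5.894×10^-7 m⁴.
τ_max = T·r/J = 42.80 × 0.0248 / 5.894×10^-7 = 1.797×10^6 Pa.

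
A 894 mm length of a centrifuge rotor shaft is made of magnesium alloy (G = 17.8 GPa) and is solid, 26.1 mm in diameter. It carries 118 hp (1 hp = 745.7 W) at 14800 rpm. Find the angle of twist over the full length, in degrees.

ω = 2π·14800/60 = 1550 rad/s, so T = P/ω = 118×745.7 / 1550 = 56.77 N·m.
J = πd⁴/32 = π(0.0261)⁴/32 = 4.556×10^-8 m⁴.
θ = T·L/(G·J) = 56.77 × 0.894 / (17.8×10⁹ × 4.556×10^-8) = 0.06259 rad.

3.59°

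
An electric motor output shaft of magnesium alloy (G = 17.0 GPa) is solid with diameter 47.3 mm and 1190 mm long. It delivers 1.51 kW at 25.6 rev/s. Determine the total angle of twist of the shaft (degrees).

0.0766°

ω = 2π·25.6 = 160.8 rad/s, so T = P/ω = 1.51×10³ / 160.8 = 9.388 N·m.
J = πd⁴/32 = π(0.0473)⁴/32 = 4.914×10^-7 m⁴.
θ = T·L/(G·J) = 9.388 × 1.19 / (17.0×10⁹ × 4.914×10^-7) = 1.337×10^-3 rad.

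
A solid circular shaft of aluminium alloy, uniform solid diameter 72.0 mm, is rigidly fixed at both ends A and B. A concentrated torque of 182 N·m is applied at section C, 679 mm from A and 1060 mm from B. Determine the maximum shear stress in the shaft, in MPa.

With uniform GJ and both ends fixed, compatibility θ_AC = θ_CB gives T_A·a = T_B·b, together with T_A + T_B = T₀.
T_A = T₀·b/(a+b) = 182.0·1060/1739 = 110.9 N·m; T_B = 71.06 N·m.
τ in each portion: τ_AC = 1.51×10^6 Pa, τ_CB = 9.70×10^5 Pa; maximum is in AC.
τ_max = T_AC·r/J = 110.9·0.0360/2.64×10^-6 = 1.514×10^6 Pa.

1.51 MPa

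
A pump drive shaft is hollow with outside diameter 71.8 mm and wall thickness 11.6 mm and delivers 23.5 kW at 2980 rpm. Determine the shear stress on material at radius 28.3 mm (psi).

ω = 2π·2980/60 = 312.1 rad/s, so T = P/ω = 23.5×10³ / 312.1 = 75.30 N·m.
J = π(d_o⁴ − d_i⁴)/32 = π(0.0718⁴ − 0.0486⁴)/32 = 2.061×10^-6 m⁴.
Shear stress varies linearly with radius: τ = T·r/J = 75.30 × 0.0283 / 2.061×10^-6 = 1.034×10^6 Pa.

150 psi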